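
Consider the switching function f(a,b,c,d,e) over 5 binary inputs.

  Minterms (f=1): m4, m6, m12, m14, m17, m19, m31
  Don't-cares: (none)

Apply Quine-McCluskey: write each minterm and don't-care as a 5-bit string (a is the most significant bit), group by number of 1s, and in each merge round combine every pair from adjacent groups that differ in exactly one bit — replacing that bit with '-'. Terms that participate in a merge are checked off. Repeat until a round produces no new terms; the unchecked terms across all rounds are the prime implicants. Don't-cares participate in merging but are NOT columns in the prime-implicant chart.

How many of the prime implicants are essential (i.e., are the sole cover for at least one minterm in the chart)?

3

Round 0: 00100✓ 00110✓ 01100✓ 01110✓ 10001✓ 10011✓ 11111
Round 1: 0-100✓ 0-110✓ 001-0✓ 011-0✓ 100-1
Round 2: 0-1-0
PIs = {0-1-0, 100-1, 11111}
Coverage chart:
  m4: 0-1-0 ←essential
  m6: 0-1-0 ←essential
  m12: 0-1-0 ←essential
  m14: 0-1-0 ←essential
  m17: 100-1 ←essential
  m19: 100-1 ←essential
  m31: 11111 ←essential
Essential: 0-1-0, 100-1, 11111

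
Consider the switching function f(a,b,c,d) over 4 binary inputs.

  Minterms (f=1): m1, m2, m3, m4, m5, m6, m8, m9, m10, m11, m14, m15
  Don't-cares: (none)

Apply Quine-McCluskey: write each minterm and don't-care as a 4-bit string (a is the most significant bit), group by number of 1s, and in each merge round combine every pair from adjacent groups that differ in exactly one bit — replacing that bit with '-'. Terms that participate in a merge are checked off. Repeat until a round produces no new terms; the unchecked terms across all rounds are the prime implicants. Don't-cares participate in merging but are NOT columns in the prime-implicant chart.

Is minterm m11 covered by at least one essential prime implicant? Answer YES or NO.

YES

size-2^0 implicants → 0001(✓)  0010(✓)  0011(✓)  0100(✓)  0101(✓)  0110(✓)  1000(✓)  1001(✓)  1010(✓)  1011(✓)  1110(✓)  1111(✓)
size-2^1 implicants → -001(✓)  -010(✓)  -011(✓)  -110(✓)  0-01  0-10(✓)  00-1(✓)  001-(✓)  01-0  010-  1-10(✓)  1-11(✓)  10-0(✓)  10-1(✓)  100-(✓)  101-(✓)  111-(✓)
size-2^2 implicants → --10  -0-1  -01-  1-1-  10--
Unchecked terms (primes): --10, -0-1, -01-, 0-01, 01-0, 010-, 1-1-, 10--
Minterm coverage:
  m1 ⊆ -0-1,0-01
  m2 ⊆ --10,-01-
  m3 ⊆ -0-1,-01-
  m4 ⊆ 01-0,010-
  m5 ⊆ 0-01,010-
  m6 ⊆ --10,01-0
  m8 ⊆ 10-- [E]
  m9 ⊆ -0-1,10--
  m10 ⊆ --10,-01-,1-1-,10--
  m11 ⊆ -0-1,-01-,1-1-,10--
  m14 ⊆ --10,1-1-
  m15 ⊆ 1-1- [E]
E = {1-1-, 10--}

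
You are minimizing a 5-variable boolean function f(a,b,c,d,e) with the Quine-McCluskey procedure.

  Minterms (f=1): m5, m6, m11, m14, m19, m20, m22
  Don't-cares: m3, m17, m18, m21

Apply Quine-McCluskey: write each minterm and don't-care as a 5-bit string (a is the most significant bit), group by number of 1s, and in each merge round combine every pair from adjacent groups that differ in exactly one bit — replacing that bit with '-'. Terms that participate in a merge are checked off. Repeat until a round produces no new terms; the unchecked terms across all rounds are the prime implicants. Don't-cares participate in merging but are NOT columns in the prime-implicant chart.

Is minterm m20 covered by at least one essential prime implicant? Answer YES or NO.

[col 0] 00011*, 00101*, 00110*, 01011*, 01110*, 10001*, 10010*, 10011*, 10100*, 10101*, 10110*
[col 1] -0011, -0101, -0110, 0-011, 0-110, 10-01, 10-10, 100-1, 1001-, 101-0, 1010-
Prime implicants: -0011, -0101, -0110, 0-011, 0-110, 10-01, 10-10, 100-1, 1001-, 101-0, 1010-
PI chart (minterm → PIs covering it):
  5 | -0101  (sole → essential)
  6 | -0110,0-110
  11 | 0-011  (sole → essential)
  14 | 0-110  (sole → essential)
  19 | -0011,100-1,1001-
  20 | 101-0,1010-
  22 | -0110,10-10,101-0
Essential prime implicants: -0101, 0-011, 0-110

NO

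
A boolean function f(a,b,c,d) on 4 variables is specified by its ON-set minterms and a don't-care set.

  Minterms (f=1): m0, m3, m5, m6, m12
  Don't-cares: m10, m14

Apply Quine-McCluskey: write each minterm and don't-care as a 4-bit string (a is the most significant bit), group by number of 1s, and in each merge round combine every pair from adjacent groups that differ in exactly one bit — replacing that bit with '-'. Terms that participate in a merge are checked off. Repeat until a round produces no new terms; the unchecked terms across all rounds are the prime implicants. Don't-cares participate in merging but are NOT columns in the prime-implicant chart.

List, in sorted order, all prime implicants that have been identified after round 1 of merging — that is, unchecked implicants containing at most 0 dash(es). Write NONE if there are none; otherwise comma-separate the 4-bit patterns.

0000, 0011, 0101

Round 0: 0000 0011 0101 0110✓ 1010✓ 1100✓ 1110✓
Round 1: -110 1-10 11-0
PIs = {-110, 0000, 0011, 0101, 1-10, 11-0}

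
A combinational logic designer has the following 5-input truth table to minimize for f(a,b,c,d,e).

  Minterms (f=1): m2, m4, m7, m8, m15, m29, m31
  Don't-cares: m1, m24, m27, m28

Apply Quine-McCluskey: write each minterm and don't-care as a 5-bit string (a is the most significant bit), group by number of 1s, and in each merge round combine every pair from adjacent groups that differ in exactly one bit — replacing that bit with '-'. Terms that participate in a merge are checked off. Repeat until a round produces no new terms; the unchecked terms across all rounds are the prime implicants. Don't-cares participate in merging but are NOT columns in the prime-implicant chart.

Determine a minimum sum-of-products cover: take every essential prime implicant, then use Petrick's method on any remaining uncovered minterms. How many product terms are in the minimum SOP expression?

5

[col 0] 00001, 00010, 00100, 00111*, 01000*, 01111*, 11000*, 11011*, 11100*, 11101*, 11111*
[col 1] -1000, -1111, 0-111, 11-00, 11-11, 111-1, 1110-
Prime implicants: -1000, -1111, 0-111, 00001, 00010, 00100, 11-00, 11-11, 111-1, 1110-
PI chart (minterm → PIs covering it):
  2 | 00010  (sole → essential)
  4 | 00100  (sole → essential)
  7 | 0-111  (sole → essential)
  8 | -1000  (sole → essential)
  15 | -1111,0-111
  29 | 111-1,1110-
  31 | -1111,11-11,111-1
Essential prime implicants: -1000, 0-111, 00010, 00100
Petrick residual → 111-1
Minimum SOP uses 5 PIs: bc'd'e' + a'cde + a'b'c'de' + a'b'cd'e' + abce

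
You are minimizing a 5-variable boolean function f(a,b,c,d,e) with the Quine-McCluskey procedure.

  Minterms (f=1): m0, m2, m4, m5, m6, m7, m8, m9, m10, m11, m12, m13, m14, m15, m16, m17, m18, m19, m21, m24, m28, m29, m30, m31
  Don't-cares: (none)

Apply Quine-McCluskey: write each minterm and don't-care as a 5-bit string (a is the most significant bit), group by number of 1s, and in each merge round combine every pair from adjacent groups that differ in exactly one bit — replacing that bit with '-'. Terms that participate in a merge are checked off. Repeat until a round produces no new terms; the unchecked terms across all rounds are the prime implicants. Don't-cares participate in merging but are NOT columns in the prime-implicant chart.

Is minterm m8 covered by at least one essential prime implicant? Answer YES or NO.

YES

Round 0: 00000✓ 00010✓ 00100✓ 00101✓ 00110✓ 00111✓ 01000✓ 01001✓ 01010✓ 01011✓ 01100✓ 01101✓ 01110✓ 01111✓ 10000✓ 10001✓ 10010✓ 10011✓ 10101✓ 11000✓ 11100✓ 11101✓ 11110✓ 11111✓
Round 1: -0000✓ -0010✓ -0101✓ -1000✓ -1100✓ -1101✓ -1110✓ -1111✓ 0-000✓ 0-010✓ 0-100✓ 0-101✓ 0-110✓ 0-111✓ 00-00✓ 00-10✓ 000-0✓ 001-0✓ 001-1✓ 0010-✓ 0011-✓ 01-00✓ 01-01✓ 01-10✓ 01-11✓ 010-0✓ 010-1✓ 0100-✓ 0101-✓ 011-0✓ 011-1✓ 0110-✓ 0111-✓ 1-000✓ 1-101✓ 10-01 100-0✓ 100-1✓ 1000-✓ 1001-✓ 11-00✓ 111-0✓ 111-1✓ 1110-✓ 1111-✓
Round 2: --000 --101 -00-0 -1-00 -11-0✓ -11-1✓ -110-✓ -111-✓ 0--00✓ 0--10✓ 0-0-0✓ 0-1-0✓ 0-1-1✓ 0-10-✓ 0-11-✓ 00--0✓ 001--✓ 01--0✓ 01--1✓ 01-0-✓ 01-1-✓ 010--✓ 011--✓ 100-- 111--✓
Round 3: -11-- 0---0 0-1-- 01---
PIs = {--000, --101, -00-0, -1-00, -11--, 0---0, 0-1--, 01---, 10-01, 100--}
Coverage chart:
  m0: --000,-00-0,0---0
  m2: -00-0,0---0
  m4: 0---0,0-1--
  m5: --101,0-1--
  m6: 0---0,0-1--
  m7: 0-1-- ←essential
  m8: --000,-1-00,0---0,01---
  m9: 01--- ←essential
  m10: 0---0,01---
  m11: 01--- ←essential
  m12: -1-00,-11--,0---0,0-1--,01---
  m13: --101,-11--,0-1--,01---
  m14: -11--,0---0,0-1--,01---
  m15: -11--,0-1--,01---
  m16: --000,-00-0,100--
  m17: 10-01,100--
  m18: -00-0,100--
  m19: 100-- ←essential
  m21: --101,10-01
  m24: --000,-1-00
  m28: -1-00,-11--
  m29: --101,-11--
  m30: -11-- ←essential
  m31: -11-- ←essential
Essential: -11--, 0-1--, 01---, 100--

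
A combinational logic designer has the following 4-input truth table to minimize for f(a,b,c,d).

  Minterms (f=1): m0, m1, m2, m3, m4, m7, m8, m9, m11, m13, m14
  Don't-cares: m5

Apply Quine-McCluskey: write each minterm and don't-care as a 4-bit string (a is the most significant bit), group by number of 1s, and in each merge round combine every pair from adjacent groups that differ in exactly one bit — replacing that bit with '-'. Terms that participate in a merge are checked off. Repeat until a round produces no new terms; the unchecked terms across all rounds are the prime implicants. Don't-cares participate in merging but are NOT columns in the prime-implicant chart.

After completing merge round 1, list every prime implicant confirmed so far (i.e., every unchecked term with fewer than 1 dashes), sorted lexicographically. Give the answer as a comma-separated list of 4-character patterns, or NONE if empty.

1110

[col 0] 0000*, 0001*, 0010*, 0011*, 0100*, 0101*, 0111*, 1000*, 1001*, 1011*, 1101*, 1110
[col 1] -000*, -001*, -011*, -101*, 0-00*, 0-01*, 0-11*, 00-0*, 00-1*, 000-*, 001-*, 01-1*, 010-*, 1-01*, 10-1*, 100-*
[col 2] --01, -0-1, -00-, 0--1, 0-0-, 00--
Prime implicants: --01, -0-1, -00-, 0--1, 0-0-, 00--, 1110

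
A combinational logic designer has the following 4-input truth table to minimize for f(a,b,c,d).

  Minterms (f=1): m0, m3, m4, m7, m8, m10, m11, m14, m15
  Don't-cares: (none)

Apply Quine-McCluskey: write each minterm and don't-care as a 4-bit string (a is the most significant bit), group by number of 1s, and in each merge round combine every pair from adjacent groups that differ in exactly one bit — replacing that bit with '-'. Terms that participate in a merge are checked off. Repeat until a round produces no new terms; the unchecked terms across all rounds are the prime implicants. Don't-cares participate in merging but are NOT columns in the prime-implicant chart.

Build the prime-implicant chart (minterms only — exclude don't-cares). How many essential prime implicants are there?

size-2^0 implicants → 0000(✓)  0011(✓)  0100(✓)  0111(✓)  1000(✓)  1010(✓)  1011(✓)  1110(✓)  1111(✓)
size-2^1 implicants → -000  -011(✓)  -111(✓)  0-00  0-11(✓)  1-10(✓)  1-11(✓)  10-0  101-(✓)  111-(✓)
size-2^2 implicants → --11  1-1-
Unchecked terms (primes): --11, -000, 0-00, 1-1-, 10-0
Minterm coverage:
  m0 ⊆ -000,0-00
  m3 ⊆ --11 [E]
  m4 ⊆ 0-00 [E]
  m7 ⊆ --11 [E]
  m8 ⊆ -000,10-0
  m10 ⊆ 1-1-,10-0
  m11 ⊆ --11,1-1-
  m14 ⊆ 1-1- [E]
  m15 ⊆ --11,1-1-
E = {--11, 0-00, 1-1-}

3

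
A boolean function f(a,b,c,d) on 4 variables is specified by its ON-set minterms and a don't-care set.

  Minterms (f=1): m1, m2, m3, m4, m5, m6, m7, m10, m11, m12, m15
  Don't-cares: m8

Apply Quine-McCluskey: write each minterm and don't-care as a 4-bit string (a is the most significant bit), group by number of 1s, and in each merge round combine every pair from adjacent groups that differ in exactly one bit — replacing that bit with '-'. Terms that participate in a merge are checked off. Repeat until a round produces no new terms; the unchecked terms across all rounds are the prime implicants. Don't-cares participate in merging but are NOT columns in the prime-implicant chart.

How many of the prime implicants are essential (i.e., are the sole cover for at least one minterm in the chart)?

2

[col 0] 0001*, 0010*, 0011*, 0100*, 0101*, 0110*, 0111*, 1000*, 1010*, 1011*, 1100*, 1111*
[col 1] -010*, -011*, -100, -111*, 0-01*, 0-10*, 0-11*, 00-1*, 001-*, 01-0*, 01-1*, 010-*, 011-*, 1-00, 1-11*, 10-0, 101-*
[col 2] --11, -01-, 0--1, 0-1-, 01--
Prime implicants: --11, -01-, -100, 0--1, 0-1-, 01--, 1-00, 10-0
PI chart (minterm → PIs covering it):
  1 | 0--1  (sole → essential)
  2 | -01-,0-1-
  3 | --11,-01-,0--1,0-1-
  4 | -100,01--
  5 | 0--1,01--
  6 | 0-1-,01--
  7 | --11,0--1,0-1-,01--
  10 | -01-,10-0
  11 | --11,-01-
  12 | -100,1-00
  15 | --11  (sole → essential)
Essential prime implicants: --11, 0--1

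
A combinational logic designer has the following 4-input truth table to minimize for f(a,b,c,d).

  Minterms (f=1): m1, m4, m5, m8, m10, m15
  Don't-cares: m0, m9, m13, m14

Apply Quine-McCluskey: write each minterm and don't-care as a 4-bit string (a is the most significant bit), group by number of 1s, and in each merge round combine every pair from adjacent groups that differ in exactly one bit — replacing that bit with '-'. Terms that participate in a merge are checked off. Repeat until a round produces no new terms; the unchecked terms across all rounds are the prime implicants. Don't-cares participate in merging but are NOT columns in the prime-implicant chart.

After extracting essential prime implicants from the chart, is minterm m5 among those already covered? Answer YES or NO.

Round 0: 0000✓ 0001✓ 0100✓ 0101✓ 1000✓ 1001✓ 1010✓ 1101✓ 1110✓ 1111✓
Round 1: -000✓ -001✓ -101✓ 0-00✓ 0-01✓ 000-✓ 010-✓ 1-01✓ 1-10 10-0 100-✓ 11-1 111-
Round 2: --01 -00- 0-0-
PIs = {--01, -00-, 0-0-, 1-10, 10-0, 11-1, 111-}
Coverage chart:
  m1: --01,-00-,0-0-
  m4: 0-0- ←essential
  m5: --01,0-0-
  m8: -00-,10-0
  m10: 1-10,10-0
  m15: 11-1,111-
Essential: 0-0-

YES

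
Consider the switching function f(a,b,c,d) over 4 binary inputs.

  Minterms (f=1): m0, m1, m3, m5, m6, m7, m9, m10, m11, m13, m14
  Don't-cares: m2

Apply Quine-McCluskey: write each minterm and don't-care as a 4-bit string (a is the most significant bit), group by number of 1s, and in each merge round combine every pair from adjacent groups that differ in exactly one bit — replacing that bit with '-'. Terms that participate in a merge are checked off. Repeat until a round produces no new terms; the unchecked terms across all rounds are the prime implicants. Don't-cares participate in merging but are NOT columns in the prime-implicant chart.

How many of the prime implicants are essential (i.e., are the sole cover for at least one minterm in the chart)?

3

size-2^0 implicants → 0000(✓)  0001(✓)  0010(✓)  0011(✓)  0101(✓)  0110(✓)  0111(✓)  1001(✓)  1010(✓)  1011(✓)  1101(✓)  1110(✓)
size-2^1 implicants → -001(✓)  -010(✓)  -011(✓)  -101(✓)  -110(✓)  0-01(✓)  0-10(✓)  0-11(✓)  00-0(✓)  00-1(✓)  000-(✓)  001-(✓)  01-1(✓)  011-(✓)  1-01(✓)  1-10(✓)  10-1(✓)  101-(✓)
size-2^2 implicants → --01  --10  -0-1  -01-  0--1  0-1-  00--
Unchecked terms (primes): --01, --10, -0-1, -01-, 0--1, 0-1-, 00--
Minterm coverage:
  m0 ⊆ 00-- [E]
  m1 ⊆ --01,-0-1,0--1,00--
  m3 ⊆ -0-1,-01-,0--1,0-1-,00--
  m5 ⊆ --01,0--1
  m6 ⊆ --10,0-1-
  m7 ⊆ 0--1,0-1-
  m9 ⊆ --01,-0-1
  m10 ⊆ --10,-01-
  m11 ⊆ -0-1,-01-
  m13 ⊆ --01 [E]
  m14 ⊆ --10 [E]
E = {--01, --10, 00--}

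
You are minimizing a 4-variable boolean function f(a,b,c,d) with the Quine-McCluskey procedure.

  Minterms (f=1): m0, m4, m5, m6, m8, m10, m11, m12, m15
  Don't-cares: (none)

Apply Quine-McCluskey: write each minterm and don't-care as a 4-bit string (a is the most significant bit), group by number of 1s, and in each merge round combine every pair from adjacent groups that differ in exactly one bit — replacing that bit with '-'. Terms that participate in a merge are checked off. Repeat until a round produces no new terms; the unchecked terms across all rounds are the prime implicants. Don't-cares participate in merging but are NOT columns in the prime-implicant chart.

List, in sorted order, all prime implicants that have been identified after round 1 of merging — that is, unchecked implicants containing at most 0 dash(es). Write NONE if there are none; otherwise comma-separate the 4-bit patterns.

[col 0] 0000*, 0100*, 0101*, 0110*, 1000*, 1010*, 1011*, 1100*, 1111*
[col 1] -000*, -100*, 0-00*, 01-0, 010-, 1-00*, 1-11, 10-0, 101-
[col 2] --00
Prime implicants: --00, 01-0, 010-, 1-11, 10-0, 101-

NONE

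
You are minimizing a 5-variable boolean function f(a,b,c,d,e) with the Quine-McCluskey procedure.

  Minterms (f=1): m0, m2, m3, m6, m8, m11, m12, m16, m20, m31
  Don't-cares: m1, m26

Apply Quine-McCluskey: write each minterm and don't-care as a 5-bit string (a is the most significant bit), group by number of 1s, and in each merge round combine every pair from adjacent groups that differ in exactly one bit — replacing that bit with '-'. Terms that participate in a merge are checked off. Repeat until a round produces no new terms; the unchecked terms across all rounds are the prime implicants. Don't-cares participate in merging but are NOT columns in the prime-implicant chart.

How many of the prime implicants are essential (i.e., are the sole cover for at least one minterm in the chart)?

5

Round 0: 00000✓ 00001✓ 00010✓ 00011✓ 00110✓ 01000✓ 01011✓ 01100✓ 10000✓ 10100✓ 11010 11111
Round 1: -0000 0-000 0-011 00-10 000-0✓ 000-1✓ 0000-✓ 0001-✓ 01-00 10-00
Round 2: 000--
PIs = {-0000, 0-000, 0-011, 00-10, 000--, 01-00, 10-00, 11010, 11111}
Coverage chart:
  m0: -0000,0-000,000--
  m2: 00-10,000--
  m3: 0-011,000--
  m6: 00-10 ←essential
  m8: 0-000,01-00
  m11: 0-011 ←essential
  m12: 01-00 ←essential
  m16: -0000,10-00
  m20: 10-00 ←essential
  m31: 11111 ←essential
Essential: 0-011, 00-10, 01-00, 10-00, 11111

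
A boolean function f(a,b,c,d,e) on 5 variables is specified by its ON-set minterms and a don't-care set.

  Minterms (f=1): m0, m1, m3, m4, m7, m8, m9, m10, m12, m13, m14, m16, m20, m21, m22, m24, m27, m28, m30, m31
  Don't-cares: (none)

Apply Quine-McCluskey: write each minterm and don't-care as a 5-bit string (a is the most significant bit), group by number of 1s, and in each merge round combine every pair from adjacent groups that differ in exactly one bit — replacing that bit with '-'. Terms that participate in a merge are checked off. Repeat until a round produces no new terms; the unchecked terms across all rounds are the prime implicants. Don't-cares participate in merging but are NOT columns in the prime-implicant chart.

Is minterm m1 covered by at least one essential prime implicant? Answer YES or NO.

NO

[col 0] 00000*, 00001*, 00011*, 00100*, 00111*, 01000*, 01001*, 01010*, 01100*, 01101*, 01110*, 10000*, 10100*, 10101*, 10110*, 11000*, 11011*, 11100*, 11110*, 11111*
[col 1] -0000*, -0100*, -1000*, -1100*, -1110*, 0-000*, 0-001*, 0-100*, 00-00*, 00-11, 000-1, 0000-*, 01-00*, 01-01*, 01-10*, 010-0*, 0100-*, 011-0*, 0110-*, 1-000*, 1-100*, 1-110*, 10-00*, 101-0*, 1010-, 11-00*, 11-11, 111-0*, 1111-
[col 2] --000*, --100*, -0-00*, -1-00*, -11-0, 0--00*, 0-00-, 01--0, 01-0-, 1--00*, 1-1-0
[col 3] ---00
Prime implicants: ---00, -11-0, 0-00-, 00-11, 000-1, 01--0, 01-0-, 1-1-0, 1010-, 11-11, 1111-
PI chart (minterm → PIs covering it):
  0 | ---00,0-00-
  1 | 0-00-,000-1
  3 | 00-11,000-1
  4 | ---00  (sole → essential)
  7 | 00-11  (sole → essential)
  8 | ---00,0-00-,01--0,01-0-
  9 | 0-00-,01-0-
  10 | 01--0  (sole → essential)
  12 | ---00,-11-0,01--0,01-0-
  13 | 01-0-  (sole → essential)
  14 | -11-0,01--0
  16 | ---00  (sole → essential)
  20 | ---00,1-1-0,1010-
  21 | 1010-  (sole → essential)
  22 | 1-1-0  (sole → essential)
  24 | ---00  (sole → essential)
  27 | 11-11  (sole → essential)
  28 | ---00,-11-0,1-1-0
  30 | -11-0,1-1-0,1111-
  31 | 11-11,1111-
Essential prime implicants: ---00, 00-11, 01--0, 01-0-, 1-1-0, 1010-, 11-11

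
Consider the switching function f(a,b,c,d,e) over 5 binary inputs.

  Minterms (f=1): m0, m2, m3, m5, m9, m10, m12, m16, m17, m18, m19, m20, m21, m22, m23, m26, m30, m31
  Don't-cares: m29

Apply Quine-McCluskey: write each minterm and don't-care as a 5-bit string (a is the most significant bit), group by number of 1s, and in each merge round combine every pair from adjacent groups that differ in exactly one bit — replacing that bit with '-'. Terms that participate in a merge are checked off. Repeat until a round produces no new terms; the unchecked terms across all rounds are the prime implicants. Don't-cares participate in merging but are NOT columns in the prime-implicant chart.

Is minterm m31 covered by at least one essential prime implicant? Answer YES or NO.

Round 0: 00000✓ 00010✓ 00011✓ 00101✓ 01001 01010✓ 01100 10000✓ 10001✓ 10010✓ 10011✓ 10100✓ 10101✓ 10110✓ 10111✓ 11010✓ 11101✓ 11110✓ 11111✓
Round 1: -0000✓ -0010✓ -0011✓ -0101 -1010✓ 0-010✓ 000-0✓ 0001-✓ 1-010✓ 1-101✓ 1-110✓ 1-111✓ 10-00✓ 10-01✓ 10-10✓ 10-11✓ 100-0✓ 100-1✓ 1000-✓ 1001-✓ 101-0✓ 101-1✓ 1010-✓ 1011-✓ 11-10✓ 111-1✓ 1111-✓
Round 2: --010 -00-0 -001- 1--10 1-1-1 1-11- 10--0✓ 10--1✓ 10-0-✓ 10-1-✓ 100--✓ 101--✓
Round 3: 10---
PIs = {--010, -00-0, -001-, -0101, 01001, 01100, 1--10, 1-1-1, 1-11-, 10---}
Coverage chart:
  m0: -00-0 ←essential
  m2: --010,-00-0,-001-
  m3: -001- ←essential
  m5: -0101 ←essential
  m9: 01001 ←essential
  m10: --010 ←essential
  m12: 01100 ←essential
  m16: -00-0,10---
  m17: 10--- ←essential
  m18: --010,-00-0,-001-,1--10,10---
  m19: -001-,10---
  m20: 10--- ←essential
  m21: -0101,1-1-1,10---
  m22: 1--10,1-11-,10---
  m23: 1-1-1,1-11-,10---
  m26: --010,1--10
  m30: 1--10,1-11-
  m31: 1-1-1,1-11-
Essential: --010, -00-0, -001-, -0101, 01001, 01100, 10---

NO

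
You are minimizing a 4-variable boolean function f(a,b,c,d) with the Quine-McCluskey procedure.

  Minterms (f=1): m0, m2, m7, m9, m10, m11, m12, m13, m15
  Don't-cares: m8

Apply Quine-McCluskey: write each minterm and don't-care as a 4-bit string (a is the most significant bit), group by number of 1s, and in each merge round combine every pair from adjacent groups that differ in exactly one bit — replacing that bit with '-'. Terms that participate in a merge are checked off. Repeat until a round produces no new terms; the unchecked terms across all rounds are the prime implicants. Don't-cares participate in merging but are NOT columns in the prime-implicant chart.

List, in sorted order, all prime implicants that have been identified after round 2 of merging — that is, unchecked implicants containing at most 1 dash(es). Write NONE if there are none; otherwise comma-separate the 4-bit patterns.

Round 0: 0000✓ 0010✓ 0111✓ 1000✓ 1001✓ 1010✓ 1011✓ 1100✓ 1101✓ 1111✓
Round 1: -000✓ -010✓ -111 00-0✓ 1-00✓ 1-01✓ 1-11✓ 10-0✓ 10-1✓ 100-✓ 101-✓ 11-1✓ 110-✓
Round 2: -0-0 1--1 1-0- 10--
PIs = {-0-0, -111, 1--1, 1-0-, 10--}

-111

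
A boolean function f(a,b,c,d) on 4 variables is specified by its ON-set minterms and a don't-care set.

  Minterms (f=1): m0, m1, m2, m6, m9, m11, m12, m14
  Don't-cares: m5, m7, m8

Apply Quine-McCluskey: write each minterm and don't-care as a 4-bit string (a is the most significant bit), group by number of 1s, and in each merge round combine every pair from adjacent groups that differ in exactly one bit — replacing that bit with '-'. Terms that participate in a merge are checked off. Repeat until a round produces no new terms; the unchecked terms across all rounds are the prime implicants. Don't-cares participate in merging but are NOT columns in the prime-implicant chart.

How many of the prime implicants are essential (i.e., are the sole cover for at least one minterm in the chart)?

size-2^0 implicants → 0000(✓)  0001(✓)  0010(✓)  0101(✓)  0110(✓)  0111(✓)  1000(✓)  1001(✓)  1011(✓)  1100(✓)  1110(✓)
size-2^1 implicants → -000(✓)  -001(✓)  -110  0-01  0-10  00-0  000-(✓)  01-1  011-  1-00  10-1  100-(✓)  11-0
size-2^2 implicants → -00-
Unchecked terms (primes): -00-, -110, 0-01, 0-10, 00-0, 01-1, 011-, 1-00, 10-1, 11-0
Minterm coverage:
  m0 ⊆ -00-,00-0
  m1 ⊆ -00-,0-01
  m2 ⊆ 0-10,00-0
  m6 ⊆ -110,0-10,011-
  m9 ⊆ -00-,10-1
  m11 ⊆ 10-1 [E]
  m12 ⊆ 1-00,11-0
  m14 ⊆ -110,11-0
E = {10-1}

1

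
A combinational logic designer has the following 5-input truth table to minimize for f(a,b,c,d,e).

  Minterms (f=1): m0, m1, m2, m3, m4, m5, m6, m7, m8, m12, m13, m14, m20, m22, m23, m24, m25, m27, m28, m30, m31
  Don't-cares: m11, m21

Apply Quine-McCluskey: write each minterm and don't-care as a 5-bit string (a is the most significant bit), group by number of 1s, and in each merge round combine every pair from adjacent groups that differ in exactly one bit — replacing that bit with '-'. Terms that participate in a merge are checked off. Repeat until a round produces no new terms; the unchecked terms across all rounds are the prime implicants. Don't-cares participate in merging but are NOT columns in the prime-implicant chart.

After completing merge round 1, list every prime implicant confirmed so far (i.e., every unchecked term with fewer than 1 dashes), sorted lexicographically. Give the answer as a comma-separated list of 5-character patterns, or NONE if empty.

Round 0: 00000✓ 00001✓ 00010✓ 00011✓ 00100✓ 00101✓ 00110✓ 00111✓ 01000✓ 01011✓ 01100✓ 01101✓ 01110✓ 10100✓ 10101✓ 10110✓ 10111✓ 11000✓ 11001✓ 11011✓ 11100✓ 11110✓ 11111✓
Round 1: -0100✓ -0101✓ -0110✓ -0111✓ -1000✓ -1011 -1100✓ -1110✓ 0-000✓ 0-011 0-100✓ 0-101✓ 0-110✓ 00-00✓ 00-01✓ 00-10✓ 00-11✓ 000-0✓ 000-1✓ 0000-✓ 0001-✓ 001-0✓ 001-1✓ 0010-✓ 0011-✓ 01-00✓ 011-0✓ 0110-✓ 1-100✓ 1-110✓ 1-111✓ 101-0✓ 101-1✓ 1010-✓ 1011-✓ 11-00✓ 11-11 110-1 1100- 111-0✓ 1111-✓
Round 2: --100✓ --110✓ -01-0✓ -01-1✓ -010-✓ -011-✓ -1-00 -11-0✓ 0--00 0-1-0✓ 0-10- 00--0✓ 00--1✓ 00-0-✓ 00-1-✓ 000--✓ 001--✓ 1-1-0✓ 1-11- 101--✓
Round 3: --1-0 -01-- 00---
PIs = {--1-0, -01--, -1-00, -1011, 0--00, 0-011, 0-10-, 00---, 1-11-, 11-11, 110-1, 1100-}

NONE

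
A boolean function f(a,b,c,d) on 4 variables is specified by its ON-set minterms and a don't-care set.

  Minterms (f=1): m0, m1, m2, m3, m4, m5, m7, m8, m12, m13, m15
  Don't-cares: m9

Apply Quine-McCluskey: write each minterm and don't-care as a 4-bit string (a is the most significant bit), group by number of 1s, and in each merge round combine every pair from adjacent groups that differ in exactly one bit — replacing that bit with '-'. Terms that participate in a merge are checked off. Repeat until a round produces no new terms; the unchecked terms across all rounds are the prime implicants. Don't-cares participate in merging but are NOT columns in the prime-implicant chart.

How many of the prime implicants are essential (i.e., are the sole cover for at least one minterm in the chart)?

size-2^0 implicants → 0000(✓)  0001(✓)  0010(✓)  0011(✓)  0100(✓)  0101(✓)  0111(✓)  1000(✓)  1001(✓)  1100(✓)  1101(✓)  1111(✓)
size-2^1 implicants → -000(✓)  -001(✓)  -100(✓)  -101(✓)  -111(✓)  0-00(✓)  0-01(✓)  0-11(✓)  00-0(✓)  00-1(✓)  000-(✓)  001-(✓)  01-1(✓)  010-(✓)  1-00(✓)  1-01(✓)  100-(✓)  11-1(✓)  110-(✓)
size-2^2 implicants → --00(✓)  --01(✓)  -00-(✓)  -1-1  -10-(✓)  0--1  0-0-(✓)  00--  1-0-(✓)
size-2^3 implicants → --0-
Unchecked terms (primes): --0-, -1-1, 0--1, 00--
Minterm coverage:
  m0 ⊆ --0-,00--
  m1 ⊆ --0-,0--1,00--
  m2 ⊆ 00-- [E]
  m3 ⊆ 0--1,00--
  m4 ⊆ --0- [E]
  m5 ⊆ --0-,-1-1,0--1
  m7 ⊆ -1-1,0--1
  m8 ⊆ --0- [E]
  m12 ⊆ --0- [E]
  m13 ⊆ --0-,-1-1
  m15 ⊆ -1-1 [E]
E = {--0-, -1-1, 00--}

3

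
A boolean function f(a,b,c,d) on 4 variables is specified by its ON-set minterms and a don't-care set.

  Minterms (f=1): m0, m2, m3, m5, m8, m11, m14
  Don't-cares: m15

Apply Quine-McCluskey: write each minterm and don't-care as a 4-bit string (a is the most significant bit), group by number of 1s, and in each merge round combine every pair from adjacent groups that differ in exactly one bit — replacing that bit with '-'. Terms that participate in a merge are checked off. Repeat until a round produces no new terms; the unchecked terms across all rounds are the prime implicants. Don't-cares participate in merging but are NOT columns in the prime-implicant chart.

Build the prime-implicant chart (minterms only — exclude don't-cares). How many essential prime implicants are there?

3

Round 0: 0000✓ 0010✓ 0011✓ 0101 1000✓ 1011✓ 1110✓ 1111✓
Round 1: -000 -011 00-0 001- 1-11 111-
PIs = {-000, -011, 00-0, 001-, 0101, 1-11, 111-}
Coverage chart:
  m0: -000,00-0
  m2: 00-0,001-
  m3: -011,001-
  m5: 0101 ←essential
  m8: -000 ←essential
  m11: -011,1-11
  m14: 111- ←essential
Essential: -000, 0101, 111-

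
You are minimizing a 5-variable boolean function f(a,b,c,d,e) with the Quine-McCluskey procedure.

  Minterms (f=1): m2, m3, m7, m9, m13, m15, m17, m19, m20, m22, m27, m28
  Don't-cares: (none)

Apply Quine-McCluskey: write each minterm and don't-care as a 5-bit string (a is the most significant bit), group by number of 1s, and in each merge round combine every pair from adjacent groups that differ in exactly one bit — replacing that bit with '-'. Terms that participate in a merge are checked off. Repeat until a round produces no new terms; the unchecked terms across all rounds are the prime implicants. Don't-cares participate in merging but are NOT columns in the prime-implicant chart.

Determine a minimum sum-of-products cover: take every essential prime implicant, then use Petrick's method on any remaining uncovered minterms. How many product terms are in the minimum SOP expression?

[col 0] 00010*, 00011*, 00111*, 01001*, 01101*, 01111*, 10001*, 10011*, 10100*, 10110*, 11011*, 11100*
[col 1] -0011, 0-111, 00-11, 0001-, 01-01, 011-1, 1-011, 1-100, 100-1, 101-0
Prime implicants: -0011, 0-111, 00-11, 0001-, 01-01, 011-1, 1-011, 1-100, 100-1, 101-0
PI chart (minterm → PIs covering it):
  2 | 0001-  (sole → essential)
  3 | -0011,00-11,0001-
  7 | 0-111,00-11
  9 | 01-01  (sole → essential)
  13 | 01-01,011-1
  15 | 0-111,011-1
  17 | 100-1  (sole → essential)
  19 | -0011,1-011,100-1
  20 | 1-100,101-0
  22 | 101-0  (sole → essential)
  27 | 1-011  (sole → essential)
  28 | 1-100  (sole → essential)
Essential prime implicants: 0001-, 01-01, 1-011, 1-100, 100-1, 101-0
Petrick residual → 0-111
Minimum SOP uses 7 PIs: a'cde + a'b'c'd + a'bd'e + ac'de + acd'e' + ab'c'e + ab'ce'

7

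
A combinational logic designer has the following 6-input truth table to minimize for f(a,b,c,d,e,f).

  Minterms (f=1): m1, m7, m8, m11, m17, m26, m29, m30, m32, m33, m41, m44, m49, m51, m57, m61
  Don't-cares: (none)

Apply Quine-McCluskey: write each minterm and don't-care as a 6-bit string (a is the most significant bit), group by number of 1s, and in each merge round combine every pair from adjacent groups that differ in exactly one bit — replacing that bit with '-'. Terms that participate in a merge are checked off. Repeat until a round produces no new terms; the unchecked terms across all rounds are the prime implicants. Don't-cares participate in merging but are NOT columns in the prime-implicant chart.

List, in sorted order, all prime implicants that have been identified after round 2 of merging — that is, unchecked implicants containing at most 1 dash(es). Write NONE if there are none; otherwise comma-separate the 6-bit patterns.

Round 0: 000001✓ 000111 001000 001011 010001✓ 011010✓ 011101✓ 011110✓ 100000✓ 100001✓ 101001✓ 101100 110001✓ 110011✓ 111001✓ 111101✓
Round 1: -00001✓ -10001✓ -11101 0-0001✓ 011-10 1-0001✓ 1-1001✓ 10-001✓ 10000- 11-001✓ 1100-1 111-01
Round 2: --0001 1--001
PIs = {--0001, -11101, 000111, 001000, 001011, 011-10, 1--001, 10000-, 101100, 1100-1, 111-01}

-11101, 000111, 001000, 001011, 011-10, 10000-, 101100, 1100-1, 111-01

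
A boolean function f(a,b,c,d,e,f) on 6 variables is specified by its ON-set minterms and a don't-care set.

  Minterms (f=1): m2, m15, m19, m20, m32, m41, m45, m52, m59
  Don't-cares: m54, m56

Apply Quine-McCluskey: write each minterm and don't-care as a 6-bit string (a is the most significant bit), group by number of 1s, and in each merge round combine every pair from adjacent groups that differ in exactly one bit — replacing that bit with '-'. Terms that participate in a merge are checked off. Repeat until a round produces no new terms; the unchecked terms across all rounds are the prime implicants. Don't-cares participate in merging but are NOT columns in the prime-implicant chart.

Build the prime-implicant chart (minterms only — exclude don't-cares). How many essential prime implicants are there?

Round 0: 000010 001111 010011 010100✓ 100000 101001✓ 101101✓ 110100✓ 110110✓ 111000 111011
Round 1: -10100 101-01 1101-0
PIs = {-10100, 000010, 001111, 010011, 100000, 101-01, 1101-0, 111000, 111011}
Coverage chart:
  m2: 000010 ←essential
  m15: 001111 ←essential
  m19: 010011 ←essential
  m20: -10100 ←essential
  m32: 100000 ←essential
  m41: 101-01 ←essential
  m45: 101-01 ←essential
  m52: -10100,1101-0
  m59: 111011 ←essential
Essential: -10100, 000010, 001111, 010011, 100000, 101-01, 111011

7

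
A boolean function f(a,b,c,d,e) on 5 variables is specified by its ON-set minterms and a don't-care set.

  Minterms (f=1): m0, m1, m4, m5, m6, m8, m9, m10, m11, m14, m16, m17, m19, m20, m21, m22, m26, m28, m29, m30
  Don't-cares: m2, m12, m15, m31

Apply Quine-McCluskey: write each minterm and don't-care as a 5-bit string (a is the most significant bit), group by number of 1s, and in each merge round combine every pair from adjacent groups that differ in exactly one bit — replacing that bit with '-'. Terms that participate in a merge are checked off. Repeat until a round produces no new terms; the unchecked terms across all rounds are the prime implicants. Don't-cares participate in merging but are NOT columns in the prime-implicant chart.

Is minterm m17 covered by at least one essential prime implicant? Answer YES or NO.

YES

Round 0: 00000✓ 00001✓ 00010✓ 00100✓ 00101✓ 00110✓ 01000✓ 01001✓ 01010✓ 01011✓ 01100✓ 01110✓ 01111✓ 10000✓ 10001✓ 10011✓ 10100✓ 10101✓ 10110✓ 11010✓ 11100✓ 11101✓ 11110✓ 11111✓
Round 1: -0000✓ -0001✓ -0100✓ -0101✓ -0110✓ -1010✓ -1100✓ -1110✓ -1111✓ 0-000✓ 0-001✓ 0-010✓ 0-100✓ 0-110✓ 00-00✓ 00-01✓ 00-10✓ 000-0✓ 0000-✓ 001-0✓ 0010-✓ 01-00✓ 01-10✓ 01-11✓ 010-0✓ 010-1✓ 0100-✓ 0101-✓ 011-0✓ 0111-✓ 1-100✓ 1-101✓ 1-110✓ 10-00✓ 10-01✓ 100-1 1000-✓ 101-0✓ 1010-✓ 11-10✓ 111-0✓ 111-1✓ 1110-✓ 1111-✓
Round 2: --100✓ --110✓ -0-00✓ -0-01✓ -000-✓ -01-0✓ -010-✓ -1-10 -11-0✓ -111- 0--00✓ 0--10✓ 0-0-0✓ 0-00- 0-1-0✓ 00--0✓ 00-0-✓ 01--0✓ 01-1- 010-- 1-1-0✓ 1-10- 10-0-✓ 111--
Round 3: --1-0 -0-0- 0---0
PIs = {--1-0, -0-0-, -1-10, -111-, 0---0, 0-00-, 01-1-, 010--, 1-10-, 100-1, 111--}
Coverage chart:
  m0: -0-0-,0---0,0-00-
  m1: -0-0-,0-00-
  m4: --1-0,-0-0-,0---0
  m5: -0-0- ←essential
  m6: --1-0,0---0
  m8: 0---0,0-00-,010--
  m9: 0-00-,010--
  m10: -1-10,0---0,01-1-,010--
  m11: 01-1-,010--
  m14: --1-0,-1-10,-111-,0---0,01-1-
  m16: -0-0- ←essential
  m17: -0-0-,100-1
  m19: 100-1 ←essential
  m20: --1-0,-0-0-,1-10-
  m21: -0-0-,1-10-
  m22: --1-0 ←essential
  m26: -1-10 ←essential
  m28: --1-0,1-10-,111--
  m29: 1-10-,111--
  m30: --1-0,-1-10,-111-,111--
Essential: --1-0, -0-0-, -1-10, 100-1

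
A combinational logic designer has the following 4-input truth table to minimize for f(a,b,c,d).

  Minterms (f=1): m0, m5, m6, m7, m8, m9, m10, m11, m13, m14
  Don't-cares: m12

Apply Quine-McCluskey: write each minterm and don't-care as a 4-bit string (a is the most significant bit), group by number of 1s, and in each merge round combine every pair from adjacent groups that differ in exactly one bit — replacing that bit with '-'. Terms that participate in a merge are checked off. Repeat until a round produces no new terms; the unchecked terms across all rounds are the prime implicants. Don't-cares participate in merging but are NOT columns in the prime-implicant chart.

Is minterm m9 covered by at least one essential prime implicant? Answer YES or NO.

YES

[col 0] 0000*, 0101*, 0110*, 0111*, 1000*, 1001*, 1010*, 1011*, 1100*, 1101*, 1110*
[col 1] -000, -101, -110, 01-1, 011-, 1-00*, 1-01*, 1-10*, 10-0*, 10-1*, 100-*, 101-*, 11-0*, 110-*
[col 2] 1--0, 1-0-, 10--
Prime implicants: -000, -101, -110, 01-1, 011-, 1--0, 1-0-, 10--
PI chart (minterm → PIs covering it):
  0 | -000  (sole → essential)
  5 | -101,01-1
  6 | -110,011-
  7 | 01-1,011-
  8 | -000,1--0,1-0-,10--
  9 | 1-0-,10--
  10 | 1--0,10--
  11 | 10--  (sole → essential)
  13 | -101,1-0-
  14 | -110,1--0
Essential prime implicants: -000, 10--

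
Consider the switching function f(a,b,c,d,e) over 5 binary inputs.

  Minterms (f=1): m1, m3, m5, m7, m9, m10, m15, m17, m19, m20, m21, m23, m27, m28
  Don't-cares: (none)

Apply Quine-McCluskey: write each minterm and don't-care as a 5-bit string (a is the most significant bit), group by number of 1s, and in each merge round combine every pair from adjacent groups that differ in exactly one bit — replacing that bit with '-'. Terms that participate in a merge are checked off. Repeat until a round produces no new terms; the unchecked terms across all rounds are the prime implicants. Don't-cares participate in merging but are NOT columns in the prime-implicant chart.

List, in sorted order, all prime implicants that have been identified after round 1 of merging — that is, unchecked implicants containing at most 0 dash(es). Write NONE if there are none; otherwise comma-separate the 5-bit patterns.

size-2^0 implicants → 00001(✓)  00011(✓)  00101(✓)  00111(✓)  01001(✓)  01010  01111(✓)  10001(✓)  10011(✓)  10100(✓)  10101(✓)  10111(✓)  11011(✓)  11100(✓)
size-2^1 implicants → -0001(✓)  -0011(✓)  -0101(✓)  -0111(✓)  0-001  0-111  00-01(✓)  00-11(✓)  000-1(✓)  001-1(✓)  1-011  1-100  10-01(✓)  10-11(✓)  100-1(✓)  101-1(✓)  1010-
size-2^2 implicants → -0-01(✓)  -0-11(✓)  -00-1(✓)  -01-1(✓)  00--1(✓)  10--1(✓)
size-2^3 implicants → -0--1
Unchecked terms (primes): -0--1, 0-001, 0-111, 01010, 1-011, 1-100, 1010-

01010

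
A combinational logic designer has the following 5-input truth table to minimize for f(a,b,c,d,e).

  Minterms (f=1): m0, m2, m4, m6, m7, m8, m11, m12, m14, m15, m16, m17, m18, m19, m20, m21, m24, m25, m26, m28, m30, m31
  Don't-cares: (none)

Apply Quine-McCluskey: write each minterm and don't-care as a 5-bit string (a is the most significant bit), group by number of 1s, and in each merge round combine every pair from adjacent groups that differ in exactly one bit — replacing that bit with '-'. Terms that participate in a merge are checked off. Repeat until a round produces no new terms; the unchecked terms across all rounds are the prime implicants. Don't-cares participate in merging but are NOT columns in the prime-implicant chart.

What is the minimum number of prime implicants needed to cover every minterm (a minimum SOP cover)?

9

[col 0] 00000*, 00010*, 00100*, 00110*, 00111*, 01000*, 01011*, 01100*, 01110*, 01111*, 10000*, 10001*, 10010*, 10011*, 10100*, 10101*, 11000*, 11001*, 11010*, 11100*, 11110*, 11111*
[col 1] -0000*, -0010*, -0100*, -1000*, -1100*, -1110*, -1111*, 0-000*, 0-100*, 0-110*, 0-111*, 00-00*, 00-10*, 000-0*, 001-0*, 0011-*, 01-00*, 01-11, 011-0*, 0111-*, 1-000*, 1-001*, 1-010*, 1-100*, 10-00*, 10-01*, 100-0*, 100-1*, 1000-*, 1001-*, 1010-*, 11-00*, 11-10*, 110-0*, 1100-*, 111-0*, 1111-*
[col 2] --000*, --100*, -0-00*, -00-0, -1-00*, -11-0, -111-, 0--00*, 0-1-0, 0-11-, 00--0, 1--00*, 1-0-0, 1-00-, 10-0-, 100--, 11--0
[col 3] ---00
Prime implicants: ---00, -00-0, -11-0, -111-, 0-1-0, 0-11-, 00--0, 01-11, 1-0-0, 1-00-, 10-0-, 100--, 11--0
PI chart (minterm → PIs covering it):
  0 | ---00,-00-0,00--0
  2 | -00-0,00--0
  4 | ---00,0-1-0,00--0
  6 | 0-1-0,0-11-,00--0
  7 | 0-11-  (sole → essential)
  8 | ---00  (sole → essential)
  11 | 01-11  (sole → essential)
  12 | ---00,-11-0,0-1-0
  14 | -11-0,-111-,0-1-0,0-11-
  15 | -111-,0-11-,01-11
  16 | ---00,-00-0,1-0-0,1-00-,10-0-,100--
  17 | 1-00-,10-0-,100--
  18 | -00-0,1-0-0,100--
  19 | 100--  (sole → essential)
  20 | ---00,10-0-
  21 | 10-0-  (sole → essential)
  24 | ---00,1-0-0,1-00-,11--0
  25 | 1-00-  (sole → essential)
  26 | 1-0-0,11--0
  28 | ---00,-11-0,11--0
  30 | -11-0,-111-,11--0
  31 | -111-  (sole → essential)
Essential prime implicants: ---00, -111-, 0-11-, 01-11, 1-00-, 10-0-, 100--
Petrick residual → -00-0, 1-0-0
Minimum SOP uses 9 PIs: d'e' + b'c'e' + bcd + a'cd + a'bde + ac'e' + ac'd' + ab'd' + ab'c'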